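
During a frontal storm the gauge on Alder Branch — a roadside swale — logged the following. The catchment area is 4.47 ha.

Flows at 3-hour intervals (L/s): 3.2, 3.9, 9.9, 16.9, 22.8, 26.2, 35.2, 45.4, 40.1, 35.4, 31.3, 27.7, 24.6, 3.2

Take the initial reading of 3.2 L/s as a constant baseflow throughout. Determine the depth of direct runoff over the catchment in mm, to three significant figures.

d ≈ 67.9 mm

Direct runoff: 0.0, 0.7, 6.7, 13.7, 19.6, 23.0, 32.0, 42.2, 36.9, 32.2, 28.1, 24.5, 21.4, 0.0 L/s; ΣQ_DR = 281.0 L/s.
V = ΣQ_DR · Δt = 281.0 × 10800 s = 3.035 × 10^6 L.
Over A = 4.47 ha, depth = V / A = 67.9 mm.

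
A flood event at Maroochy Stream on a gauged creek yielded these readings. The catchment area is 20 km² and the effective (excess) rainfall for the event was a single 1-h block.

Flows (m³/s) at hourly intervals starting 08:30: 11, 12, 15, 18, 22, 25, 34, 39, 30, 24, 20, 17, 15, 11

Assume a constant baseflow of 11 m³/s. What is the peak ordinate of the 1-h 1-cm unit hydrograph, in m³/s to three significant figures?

U_p ≈ 11.2 m³/s

Direct runoff: 0.0, 1.0, 4.0, 7.0, 11.0, 14.0, 23.0, 28.0, 19.0, 13.0, 9.0, 6.0, 4.0, 0.0 m³/s; ΣQ_DR = 139.0 m³/s, peak = 28.0 m³/s.
Runoff depth d = ΣQ_DR·Δt / A = 139.0 × 3600 / (20 km²) = 25.02 mm.
The 1-cm UH is the DRH scaled by (10 mm)/d, so U_p = 28.0 × 10/25.02 = 11.2 m³/s.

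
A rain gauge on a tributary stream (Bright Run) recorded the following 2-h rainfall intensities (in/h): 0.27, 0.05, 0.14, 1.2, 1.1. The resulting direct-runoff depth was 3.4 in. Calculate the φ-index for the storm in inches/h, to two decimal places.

Only the 2 blocks with intensity above φ contribute runoff: 1.2, 1.1 in/h.
Σ(I−φ)·Δt = d  ⇒  (1.2+1.1 − 2φ)·2 = 3.4
φ = (2.300 − 3.4/2) / 2 = 0.30 in/h.

φ ≈ 0.30 in/h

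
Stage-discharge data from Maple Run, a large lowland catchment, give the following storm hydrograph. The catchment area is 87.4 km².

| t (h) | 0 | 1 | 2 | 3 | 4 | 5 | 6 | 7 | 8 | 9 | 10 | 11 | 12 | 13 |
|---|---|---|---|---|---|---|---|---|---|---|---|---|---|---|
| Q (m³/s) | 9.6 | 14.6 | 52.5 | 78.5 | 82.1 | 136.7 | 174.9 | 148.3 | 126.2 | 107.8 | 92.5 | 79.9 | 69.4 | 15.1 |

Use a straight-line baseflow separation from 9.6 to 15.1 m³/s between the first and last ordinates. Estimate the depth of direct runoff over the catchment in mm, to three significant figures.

d ≈ 41.8 mm

Direct runoff: 0.00, 4.58, 42.05, 67.63, 70.81, 124.98, 162.76, 135.74, 113.22, 94.39, 78.67, 65.65, 54.72, 0.00 m³/s; ΣQ_DR = 1015 m³/s.
V = ΣQ_DR · Δt = 1015 × 3600 s = 3.655 × 10^6 m³.
Over A = 87.4 km², depth = V / A = 41.8 mm.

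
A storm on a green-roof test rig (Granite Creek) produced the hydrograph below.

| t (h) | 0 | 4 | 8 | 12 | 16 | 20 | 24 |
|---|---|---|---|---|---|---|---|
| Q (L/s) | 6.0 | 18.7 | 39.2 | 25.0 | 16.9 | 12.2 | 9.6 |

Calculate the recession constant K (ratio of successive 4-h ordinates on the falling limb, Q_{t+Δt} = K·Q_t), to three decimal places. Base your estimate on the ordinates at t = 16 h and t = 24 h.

K ≈ 0.754

Using the recession-limb readings at t = 16 h and t = 24 h: Q falls from 16.9 to 9.6 L/s over 2 intervals.
K = (Q₂/Q₁)^(1/2) = (9.6/16.9)^(1/2) = 0.754.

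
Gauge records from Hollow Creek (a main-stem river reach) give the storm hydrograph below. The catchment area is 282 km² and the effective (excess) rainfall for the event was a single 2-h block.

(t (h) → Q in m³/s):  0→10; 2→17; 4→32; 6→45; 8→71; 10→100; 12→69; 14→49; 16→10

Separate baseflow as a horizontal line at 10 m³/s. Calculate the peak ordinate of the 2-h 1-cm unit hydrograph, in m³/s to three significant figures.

U_p ≈ 113 m³/s

Direct runoff: 0.0, 7.0, 22.0, 35.0, 61.0, 90.0, 59.0, 39.0, 0.0 m³/s; ΣQ_DR = 313.0 m³/s, peak = 90.0 m³/s.
Runoff depth d = ΣQ_DR·Δt / A = 313.0 × 7200 / (282 km²) = 7.991 mm.
The 1-cm UH is the DRH scaled by (10 mm)/d, so U_p = 90.0 × 10/7.991 = 113 m³/s.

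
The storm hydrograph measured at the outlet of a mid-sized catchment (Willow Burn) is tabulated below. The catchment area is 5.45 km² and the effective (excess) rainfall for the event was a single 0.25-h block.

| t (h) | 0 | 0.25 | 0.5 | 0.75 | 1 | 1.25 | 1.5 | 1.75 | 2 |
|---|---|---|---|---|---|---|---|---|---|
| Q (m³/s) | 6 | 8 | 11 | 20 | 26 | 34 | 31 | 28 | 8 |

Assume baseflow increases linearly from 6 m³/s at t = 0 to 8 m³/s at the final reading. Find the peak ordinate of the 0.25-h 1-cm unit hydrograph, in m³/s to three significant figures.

U_p ≈ 14.9 m³/s

Direct runoff: 0.00, 1.75, 4.50, 13.25, 19.00, 26.75, 23.50, 20.25, 0.00 m³/s; ΣQ_DR = 109.0 m³/s, peak = 26.75 m³/s.
Runoff depth d = ΣQ_DR·Δt / A = 109.0 × 900 / (5.45 km²) = 18.00 mm.
The 1-cm UH is the DRH scaled by (10 mm)/d, so U_p = 26.75 × 10/18.00 = 14.9 m³/s.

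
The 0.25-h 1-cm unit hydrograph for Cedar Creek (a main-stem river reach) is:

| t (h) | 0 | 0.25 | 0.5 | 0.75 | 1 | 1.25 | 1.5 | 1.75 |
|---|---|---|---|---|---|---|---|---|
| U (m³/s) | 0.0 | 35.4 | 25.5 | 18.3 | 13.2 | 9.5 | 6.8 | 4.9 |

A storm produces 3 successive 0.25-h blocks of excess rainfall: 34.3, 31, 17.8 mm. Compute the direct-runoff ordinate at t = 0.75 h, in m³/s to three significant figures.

Q ≈ 205 m³/s

By discrete convolution, Q_j = Σ (P_i / 10 mm) · U_{j−i}.
At t = 0.75 h (j=3): Q = (34.3/10)·18.3 + (31/10)·25.5 + (17.8/10)·35.4 = 205 m³/s.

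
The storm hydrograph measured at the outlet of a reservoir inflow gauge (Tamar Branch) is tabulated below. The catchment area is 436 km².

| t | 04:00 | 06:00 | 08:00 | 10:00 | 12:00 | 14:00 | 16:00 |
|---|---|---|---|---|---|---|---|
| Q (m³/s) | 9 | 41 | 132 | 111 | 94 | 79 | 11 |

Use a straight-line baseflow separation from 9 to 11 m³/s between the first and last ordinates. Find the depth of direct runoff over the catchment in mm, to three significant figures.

Direct runoff: 0.00, 31.67, 122.33, 101.00, 83.67, 68.33, 0.00 m³/s; ΣQ_DR = 407.0 m³/s.
V = ΣQ_DR · Δt = 407.0 × 7200 s = 2.930 × 10^6 m³.
Over A = 436 km², depth = V / A = 6.72 mm.

d ≈ 6.72 mm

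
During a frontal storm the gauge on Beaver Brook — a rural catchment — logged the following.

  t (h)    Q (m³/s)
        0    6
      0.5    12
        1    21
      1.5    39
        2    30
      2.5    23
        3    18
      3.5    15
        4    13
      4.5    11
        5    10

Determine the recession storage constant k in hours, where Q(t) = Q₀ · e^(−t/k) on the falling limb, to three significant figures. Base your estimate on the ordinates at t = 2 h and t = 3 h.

On the falling limb, Q drops from 30 to 18 m³/s between t = 2 h and t = 3 h (Δt = 1 h).
k = −Δt / ln(Q₂/Q₁) = −1 / ln(18/30) = 1.96 h.

k ≈ 1.96 h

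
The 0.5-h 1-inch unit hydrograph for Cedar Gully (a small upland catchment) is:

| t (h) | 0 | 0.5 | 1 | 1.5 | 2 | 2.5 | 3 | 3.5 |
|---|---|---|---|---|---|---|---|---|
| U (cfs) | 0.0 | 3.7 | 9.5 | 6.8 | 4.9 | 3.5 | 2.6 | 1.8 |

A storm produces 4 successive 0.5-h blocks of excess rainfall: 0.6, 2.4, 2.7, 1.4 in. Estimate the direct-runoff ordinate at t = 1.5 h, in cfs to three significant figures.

By discrete convolution, Q_j = Σ (P_i / 1 in) · U_{j−i}.
At t = 1.5 h (j=3): Q = (0.6/1)·6.8 + (2.4/1)·9.5 + (2.7/1)·3.7 + (1.4/1)·0.0 = 36.9 cfs.

Q ≈ 36.9 cfs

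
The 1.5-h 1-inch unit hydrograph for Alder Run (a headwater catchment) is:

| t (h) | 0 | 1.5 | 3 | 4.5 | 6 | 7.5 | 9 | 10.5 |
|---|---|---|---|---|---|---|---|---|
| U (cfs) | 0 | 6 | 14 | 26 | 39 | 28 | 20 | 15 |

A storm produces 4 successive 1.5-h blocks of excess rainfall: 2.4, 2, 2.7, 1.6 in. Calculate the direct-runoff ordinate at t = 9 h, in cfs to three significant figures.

Q ≈ 251 cfs

By discrete convolution, Q_j = Σ (P_i / 1 in) · U_{j−i}.
At t = 9 h (j=6): Q = (2.4/1)·20 + (2/1)·28 + (2.7/1)·39 + (1.6/1)·26 = 251 cfs.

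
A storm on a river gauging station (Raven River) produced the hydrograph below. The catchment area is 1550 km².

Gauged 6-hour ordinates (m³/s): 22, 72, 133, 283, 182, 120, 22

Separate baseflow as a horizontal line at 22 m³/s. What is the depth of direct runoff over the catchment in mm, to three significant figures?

Direct runoff: 0.0, 50.0, 111.0, 261.0, 160.0, 98.0, 0.0 m³/s; ΣQ_DR = 680.0 m³/s.
V = ΣQ_DR · Δt = 680.0 × 21600 s = 1.469 × 10^7 m³.
Over A = 1550 km², depth = V / A = 9.48 mm.

d ≈ 9.48 mm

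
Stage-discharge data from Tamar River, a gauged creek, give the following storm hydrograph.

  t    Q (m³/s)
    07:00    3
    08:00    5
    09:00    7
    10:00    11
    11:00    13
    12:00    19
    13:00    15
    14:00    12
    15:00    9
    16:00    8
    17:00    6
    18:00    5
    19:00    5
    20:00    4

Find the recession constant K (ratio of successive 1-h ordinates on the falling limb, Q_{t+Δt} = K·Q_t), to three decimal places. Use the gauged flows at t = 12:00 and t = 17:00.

Using the recession-limb readings at t = 12:00 and t = 17:00: Q falls from 19 to 6 m³/s over 5 intervals.
K = (Q₂/Q₁)^(1/5) = (6/19)^(1/5) = 0.794.

K ≈ 0.794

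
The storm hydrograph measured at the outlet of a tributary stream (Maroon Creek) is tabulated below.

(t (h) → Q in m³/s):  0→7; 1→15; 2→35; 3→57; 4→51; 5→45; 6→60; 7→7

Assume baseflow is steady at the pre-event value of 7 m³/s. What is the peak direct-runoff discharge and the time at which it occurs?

Q_p = 53.0 m³/s at t = 6 h

Subtracting baseflow gives direct-runoff ordinates: 0.0, 8.0, 28.0, 50.0, 44.0, 38.0, 53.0, 0.0 m³/s.
The maximum is 53.0 m³/s, occurring at the reading for t = 6 h.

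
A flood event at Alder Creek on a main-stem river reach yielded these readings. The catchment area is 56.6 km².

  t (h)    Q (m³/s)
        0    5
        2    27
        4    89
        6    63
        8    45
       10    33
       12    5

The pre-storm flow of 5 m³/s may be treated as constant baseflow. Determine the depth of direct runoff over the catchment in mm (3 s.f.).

Direct runoff: 0.0, 22.0, 84.0, 58.0, 40.0, 28.0, 0.0 m³/s; ΣQ_DR = 232.0 m³/s.
V = ΣQ_DR · Δt = 232.0 × 7200 s = 1.670 × 10^6 m³.
Over A = 56.6 km², depth = V / A = 29.5 mm.

d ≈ 29.5 mm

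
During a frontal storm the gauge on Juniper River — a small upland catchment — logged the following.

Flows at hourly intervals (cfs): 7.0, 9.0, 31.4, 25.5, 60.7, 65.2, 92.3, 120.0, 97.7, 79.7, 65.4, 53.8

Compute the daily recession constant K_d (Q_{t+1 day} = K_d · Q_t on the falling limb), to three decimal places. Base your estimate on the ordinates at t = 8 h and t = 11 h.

Between t = 8 h and t = 11 h the flow falls from 97.7 to 53.8 cfs over 3×1 h = 3 h.
Per-interval ratio K = (53.8/97.7)^(1/3) = 0.8197; K_d = K^(24/1) = 0.008.

K_d ≈ 0.008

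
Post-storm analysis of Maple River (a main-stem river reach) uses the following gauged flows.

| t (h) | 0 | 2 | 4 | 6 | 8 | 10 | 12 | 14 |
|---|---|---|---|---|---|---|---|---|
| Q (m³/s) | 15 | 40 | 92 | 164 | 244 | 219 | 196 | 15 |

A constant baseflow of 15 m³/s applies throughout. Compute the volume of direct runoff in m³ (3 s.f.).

Direct-runoff ordinates (Q − Q_b): 0.0, 25.0, 77.0, 149.0, 229.0, 204.0, 181.0, 0.0 m³/s.
ΣQ_DR = 865.0 m³/s.
With Δt = 2 h = 7200 s, V = ΣQ_DR · Δt = 865.0 × 7200 = 6.23 × 10^6 m³.

V ≈ 6.23 × 10^6 m³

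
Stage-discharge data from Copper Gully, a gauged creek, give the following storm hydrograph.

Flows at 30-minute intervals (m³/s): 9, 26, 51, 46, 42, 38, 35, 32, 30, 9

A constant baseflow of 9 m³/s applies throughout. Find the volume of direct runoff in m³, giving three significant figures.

Direct-runoff ordinates (Q − Q_b): 0.0, 17.0, 42.0, 37.0, 33.0, 29.0, 26.0, 23.0, 21.0, 0.0 m³/s.
ΣQ_DR = 228.0 m³/s.
With Δt = 0.5 h = 1800 s, V = ΣQ_DR · Δt = 228.0 × 1800 = 4.10 × 10^5 m³.

V ≈ 4.10 × 10^5 m³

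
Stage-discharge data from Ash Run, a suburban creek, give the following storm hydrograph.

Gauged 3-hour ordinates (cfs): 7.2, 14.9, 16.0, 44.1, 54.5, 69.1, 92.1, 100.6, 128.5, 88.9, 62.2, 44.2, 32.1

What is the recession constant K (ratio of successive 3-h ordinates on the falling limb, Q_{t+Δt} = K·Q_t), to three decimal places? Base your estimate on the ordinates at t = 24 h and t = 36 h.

K ≈ 0.707

Using the recession-limb readings at t = 24 h and t = 36 h: Q falls from 128.5 to 32.1 cfs over 4 intervals.
K = (Q₂/Q₁)^(1/4) = (32.1/128.5)^(1/4) = 0.707.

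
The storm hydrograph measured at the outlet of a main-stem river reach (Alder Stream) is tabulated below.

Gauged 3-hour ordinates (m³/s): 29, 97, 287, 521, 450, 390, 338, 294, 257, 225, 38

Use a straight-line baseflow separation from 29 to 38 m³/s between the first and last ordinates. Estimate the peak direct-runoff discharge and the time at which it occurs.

Subtracting baseflow gives direct-runoff ordinates: 0.00, 67.10, 256.20, 489.30, 417.40, 356.50, 303.60, 258.70, 220.80, 187.90, 0.00 m³/s.
The maximum is 489.30 m³/s, occurring at the reading for t = 9 h.

Q_p = 489.30 m³/s at t = 9 h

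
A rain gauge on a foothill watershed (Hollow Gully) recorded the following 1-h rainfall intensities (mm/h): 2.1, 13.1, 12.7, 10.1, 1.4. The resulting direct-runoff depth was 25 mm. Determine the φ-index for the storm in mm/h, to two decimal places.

φ ≈ 3.63 mm/h

Only the 3 blocks with intensity above φ contribute runoff: 13.1, 12.7, 10.1 mm/h.
Σ(I−φ)·Δt = d  ⇒  (13.1+12.7+10.1 − 3φ)·1 = 25
φ = (35.90 − 25/1) / 3 = 3.63 mm/h.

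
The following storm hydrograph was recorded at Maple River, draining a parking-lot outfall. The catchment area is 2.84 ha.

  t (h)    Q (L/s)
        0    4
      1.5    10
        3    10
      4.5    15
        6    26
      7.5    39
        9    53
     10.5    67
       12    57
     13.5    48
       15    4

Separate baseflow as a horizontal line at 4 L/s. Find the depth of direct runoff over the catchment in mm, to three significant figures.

d ≈ 55.0 mm

Direct runoff: 0.0, 6.0, 6.0, 11.0, 22.0, 35.0, 49.0, 63.0, 53.0, 44.0, 0.0 L/s; ΣQ_DR = 289.0 L/s.
V = ΣQ_DR · Δt = 289.0 × 5400 s = 1.561 × 10^6 L.
Over A = 2.84 ha, depth = V / A = 55.0 mm.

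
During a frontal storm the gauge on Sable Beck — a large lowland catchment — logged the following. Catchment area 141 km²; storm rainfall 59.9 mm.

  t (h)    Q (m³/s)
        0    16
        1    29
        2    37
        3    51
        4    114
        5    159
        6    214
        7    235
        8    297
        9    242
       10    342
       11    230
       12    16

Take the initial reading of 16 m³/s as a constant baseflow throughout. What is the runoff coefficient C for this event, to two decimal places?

C ≈ 0.76

ΣQ_DR = 1774 m³/s; V = ΣQ_DR·Δt = 6.386 × 10^6 m³.
Runoff depth d = V / A = 45.29 mm.
C = d / P = 45.29 / 59.9 = 0.76.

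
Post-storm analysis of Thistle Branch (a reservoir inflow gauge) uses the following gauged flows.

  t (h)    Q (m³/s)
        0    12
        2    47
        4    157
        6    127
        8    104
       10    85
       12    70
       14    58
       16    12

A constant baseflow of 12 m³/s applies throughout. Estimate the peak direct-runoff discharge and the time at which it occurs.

Subtracting baseflow gives direct-runoff ordinates: 0.0, 35.0, 145.0, 115.0, 92.0, 73.0, 58.0, 46.0, 0.0 m³/s.
The maximum is 145.0 m³/s, occurring at the reading for t = 4 h.

Q_p = 145.0 m³/s at t = 4 h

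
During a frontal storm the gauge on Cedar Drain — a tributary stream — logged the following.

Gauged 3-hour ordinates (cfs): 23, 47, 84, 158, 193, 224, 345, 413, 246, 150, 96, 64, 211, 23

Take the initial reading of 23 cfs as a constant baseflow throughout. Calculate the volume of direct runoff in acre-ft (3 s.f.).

Direct-runoff ordinates (Q − Q_b): 0.0, 24.0, 61.0, 135.0, 170.0, 201.0, 322.0, 390.0, 223.0, 127.0, 73.0, 41.0, 188.0, 0.0 cfs.
ΣQ_DR = 1955 cfs.
With Δt = 3 h = 10800 s, V = ΣQ_DR · Δt = 1955 × 10800 = 2.11 × 10^7 ft³ = 485 acre-ft.

V ≈ 485 acre-ft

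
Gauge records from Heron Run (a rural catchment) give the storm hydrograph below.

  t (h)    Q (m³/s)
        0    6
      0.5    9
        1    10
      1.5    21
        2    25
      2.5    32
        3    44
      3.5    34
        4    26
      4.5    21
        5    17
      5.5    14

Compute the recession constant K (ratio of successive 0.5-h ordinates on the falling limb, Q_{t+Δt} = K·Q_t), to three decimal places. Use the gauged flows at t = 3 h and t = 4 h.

K ≈ 0.769

Using the recession-limb readings at t = 3 h and t = 4 h: Q falls from 44 to 26 m³/s over 2 intervals.
K = (Q₂/Q₁)^(1/2) = (26/44)^(1/2) = 0.769.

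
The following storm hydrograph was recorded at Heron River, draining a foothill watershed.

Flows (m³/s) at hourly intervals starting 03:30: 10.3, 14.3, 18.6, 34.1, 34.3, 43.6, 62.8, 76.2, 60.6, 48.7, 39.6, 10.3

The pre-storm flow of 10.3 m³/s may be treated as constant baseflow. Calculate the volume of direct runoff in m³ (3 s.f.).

V ≈ 1.19 × 10^6 m³

Direct-runoff ordinates (Q − Q_b): 0.0, 4.0, 8.3, 23.8, 24.0, 33.3, 52.5, 65.9, 50.3, 38.4, 29.3, 0.0 m³/s.
ΣQ_DR = 329.8 m³/s.
With Δt = 1 h = 3600 s, V = ΣQ_DR · Δt = 329.8 × 3600 = 1.19 × 10^6 m³.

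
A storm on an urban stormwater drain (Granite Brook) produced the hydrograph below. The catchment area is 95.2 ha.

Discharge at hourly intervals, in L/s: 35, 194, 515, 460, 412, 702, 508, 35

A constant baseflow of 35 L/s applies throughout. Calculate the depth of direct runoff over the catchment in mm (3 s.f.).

d ≈ 9.76 mm

Direct runoff: 0.0, 159.0, 480.0, 425.0, 377.0, 667.0, 473.0, 0.0 L/s; ΣQ_DR = 2581 L/s.
V = ΣQ_DR · Δt = 2581 × 3600 s = 9.292 × 10^6 L.
Over A = 95.2 ha, depth = V / A = 9.76 mm.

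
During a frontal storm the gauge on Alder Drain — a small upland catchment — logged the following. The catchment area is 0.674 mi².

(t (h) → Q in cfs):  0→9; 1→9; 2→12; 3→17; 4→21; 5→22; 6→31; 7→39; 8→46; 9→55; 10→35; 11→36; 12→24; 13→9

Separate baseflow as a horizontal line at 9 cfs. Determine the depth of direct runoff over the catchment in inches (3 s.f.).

d ≈ 0.549 in

Direct runoff: 0.0, 0.0, 3.0, 8.0, 12.0, 13.0, 22.0, 30.0, 37.0, 46.0, 26.0, 27.0, 15.0, 0.0 cfs; ΣQ_DR = 239.0 cfs.
V = ΣQ_DR · Δt = 239.0 × 3600 s = 8.604 × 10^5 ft³.
Over A = 0.674 mi², depth = V / A = 0.549 in.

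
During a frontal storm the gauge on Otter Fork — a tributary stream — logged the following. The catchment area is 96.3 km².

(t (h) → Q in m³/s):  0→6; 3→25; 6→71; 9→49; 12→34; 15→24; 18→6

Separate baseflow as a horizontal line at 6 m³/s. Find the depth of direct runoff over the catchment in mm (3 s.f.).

Direct runoff: 0.0, 19.0, 65.0, 43.0, 28.0, 18.0, 0.0 m³/s; ΣQ_DR = 173.0 m³/s.
V = ΣQ_DR · Δt = 173.0 × 10800 s = 1.868 × 10^6 m³.
Over A = 96.3 km², depth = V / A = 19.4 mm.

d ≈ 19.4 mm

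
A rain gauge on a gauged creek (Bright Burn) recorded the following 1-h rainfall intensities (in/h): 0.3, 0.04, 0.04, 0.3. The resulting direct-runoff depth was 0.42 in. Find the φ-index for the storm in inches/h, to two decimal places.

φ ≈ 0.09 in/h

Only the 2 blocks with intensity above φ contribute runoff: 0.3, 0.3 in/h.
Σ(I−φ)·Δt = d  ⇒  (0.3+0.3 − 2φ)·1 = 0.42
φ = (0.6000 − 0.42/1) / 2 = 0.09 in/h.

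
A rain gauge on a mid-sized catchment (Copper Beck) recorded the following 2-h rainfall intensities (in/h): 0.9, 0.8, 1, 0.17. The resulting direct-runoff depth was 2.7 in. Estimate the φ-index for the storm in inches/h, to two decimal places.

φ ≈ 0.45 in/h

Only the 3 blocks with intensity above φ contribute runoff: 0.9, 0.8, 1 in/h.
Σ(I−φ)·Δt = d  ⇒  (0.9+0.8+1 − 3φ)·2 = 2.7
φ = (2.700 − 2.7/2) / 3 = 0.45 in/h.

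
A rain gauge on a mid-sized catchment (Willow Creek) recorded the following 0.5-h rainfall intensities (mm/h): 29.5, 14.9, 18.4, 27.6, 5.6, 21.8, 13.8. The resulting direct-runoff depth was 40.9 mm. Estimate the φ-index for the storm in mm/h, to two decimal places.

Only the 6 blocks with intensity above φ contribute runoff: 29.5, 14.9, 18.4, 27.6, 21.8, 13.8 mm/h.
Σ(I−φ)·Δt = d  ⇒  (29.5+14.9+18.4+27.6+21.8+13.8 − 6φ)·0.5 = 40.9
φ = (126.0 − 40.9/0.5) / 6 = 7.37 mm/h.

φ ≈ 7.37 mm/h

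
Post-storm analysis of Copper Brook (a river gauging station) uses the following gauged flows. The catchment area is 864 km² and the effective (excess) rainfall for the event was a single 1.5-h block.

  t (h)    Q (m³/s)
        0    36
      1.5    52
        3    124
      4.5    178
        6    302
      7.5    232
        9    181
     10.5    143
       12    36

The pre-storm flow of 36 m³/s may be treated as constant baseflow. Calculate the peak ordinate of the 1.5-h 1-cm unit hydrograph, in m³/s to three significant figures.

U_p ≈ 443 m³/s

Direct runoff: 0.0, 16.0, 88.0, 142.0, 266.0, 196.0, 145.0, 107.0, 0.0 m³/s; ΣQ_DR = 960.0 m³/s, peak = 266.0 m³/s.
Runoff depth d = ΣQ_DR·Δt / A = 960.0 × 5400 / (864 km²) = 6.000 mm.
The 1-cm UH is the DRH scaled by (10 mm)/d, so U_p = 266.0 × 10/6.000 = 443 m³/s.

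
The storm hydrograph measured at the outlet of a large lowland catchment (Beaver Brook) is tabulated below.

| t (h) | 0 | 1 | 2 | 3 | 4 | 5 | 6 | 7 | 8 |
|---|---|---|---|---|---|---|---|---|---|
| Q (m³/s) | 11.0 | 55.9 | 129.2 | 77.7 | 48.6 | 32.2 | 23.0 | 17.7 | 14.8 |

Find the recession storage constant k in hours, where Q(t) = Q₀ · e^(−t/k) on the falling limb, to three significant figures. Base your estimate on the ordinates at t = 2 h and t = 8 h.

k ≈ 2.77 h

On the falling limb, Q drops from 129.2 to 14.8 m³/s between t = 2 h and t = 8 h (Δt = 6 h).
k = −Δt / ln(Q₂/Q₁) = −6 / ln(14.8/129.2) = 2.77 h.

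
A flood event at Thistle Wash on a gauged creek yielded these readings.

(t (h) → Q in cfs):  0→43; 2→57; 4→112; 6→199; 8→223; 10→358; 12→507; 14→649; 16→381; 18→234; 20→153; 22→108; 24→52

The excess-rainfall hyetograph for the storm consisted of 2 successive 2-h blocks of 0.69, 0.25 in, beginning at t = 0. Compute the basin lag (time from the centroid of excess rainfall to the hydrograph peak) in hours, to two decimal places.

t_L ≈ 12.47 h

Centroid of excess rainfall: t_c = Σ P_i·t̄_i / ΣP_i = 1.5319 h (block centres at 1, 3 h).
Hydrograph peak occurs at t = 14 h, so basin lag t_L = 14 − 1.5319 = 12.47 h.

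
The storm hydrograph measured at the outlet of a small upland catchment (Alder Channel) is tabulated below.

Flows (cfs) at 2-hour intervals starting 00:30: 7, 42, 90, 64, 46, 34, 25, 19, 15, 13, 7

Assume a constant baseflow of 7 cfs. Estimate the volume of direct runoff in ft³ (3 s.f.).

Direct-runoff ordinates (Q − Q_b): 0.0, 35.0, 83.0, 57.0, 39.0, 27.0, 18.0, 12.0, 8.0, 6.0, 0.0 cfs.
ΣQ_DR = 285.0 cfs.
With Δt = 2 h = 7200 s, V = ΣQ_DR · Δt = 285.0 × 7200 = 2.05 × 10^6 ft³.

V ≈ 2.05 × 10^6 ft³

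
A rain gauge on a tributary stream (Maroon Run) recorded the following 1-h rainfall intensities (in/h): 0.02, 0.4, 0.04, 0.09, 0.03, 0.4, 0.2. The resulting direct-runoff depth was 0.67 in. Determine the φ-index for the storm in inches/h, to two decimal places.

φ ≈ 0.11 in/h

Only the 3 blocks with intensity above φ contribute runoff: 0.4, 0.4, 0.2 in/h.
Σ(I−φ)·Δt = d  ⇒  (0.4+0.4+0.2 − 3φ)·1 = 0.67
φ = (1.000 − 0.67/1) / 3 = 0.11 in/h.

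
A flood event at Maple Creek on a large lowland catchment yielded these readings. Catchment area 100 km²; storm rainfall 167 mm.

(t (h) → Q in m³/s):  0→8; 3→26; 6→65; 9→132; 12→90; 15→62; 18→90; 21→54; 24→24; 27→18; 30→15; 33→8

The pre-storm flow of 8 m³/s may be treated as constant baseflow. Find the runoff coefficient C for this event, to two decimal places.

ΣQ_DR = 496.0 m³/s; V = ΣQ_DR·Δt = 5.357 × 10^6 m³.
Runoff depth d = V / A = 53.57 mm.
C = d / P = 53.57 / 167 = 0.32.

C ≈ 0.32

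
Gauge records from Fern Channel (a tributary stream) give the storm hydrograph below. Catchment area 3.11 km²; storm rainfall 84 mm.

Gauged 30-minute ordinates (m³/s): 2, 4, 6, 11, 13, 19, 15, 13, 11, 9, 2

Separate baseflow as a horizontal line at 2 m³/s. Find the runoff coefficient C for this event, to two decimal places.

C ≈ 0.57

ΣQ_DR = 83.00 m³/s; V = ΣQ_DR·Δt = 1.494 × 10^5 m³.
Runoff depth d = V / A = 48.04 mm.
C = d / P = 48.04 / 84 = 0.57.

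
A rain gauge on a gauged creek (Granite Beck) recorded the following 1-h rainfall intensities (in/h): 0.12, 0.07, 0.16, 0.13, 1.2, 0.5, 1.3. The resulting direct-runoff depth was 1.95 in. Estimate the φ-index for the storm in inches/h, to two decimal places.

Only the 3 blocks with intensity above φ contribute runoff: 1.2, 0.5, 1.3 in/h.
Σ(I−φ)·Δt = d  ⇒  (1.2+0.5+1.3 − 3φ)·1 = 1.95
φ = (3.000 − 1.95/1) / 3 = 0.35 in/h.

φ ≈ 0.35 in/h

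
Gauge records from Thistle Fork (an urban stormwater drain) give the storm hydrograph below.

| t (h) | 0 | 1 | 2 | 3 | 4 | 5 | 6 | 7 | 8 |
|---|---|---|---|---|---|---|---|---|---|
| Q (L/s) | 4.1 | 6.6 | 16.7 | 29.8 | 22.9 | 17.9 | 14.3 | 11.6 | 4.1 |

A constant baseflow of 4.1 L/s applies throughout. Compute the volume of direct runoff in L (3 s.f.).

V ≈ 3.28 × 10^5 L

Direct-runoff ordinates (Q − Q_b): 0.0, 2.5, 12.6, 25.7, 18.8, 13.8, 10.2, 7.5, 0.0 L/s.
ΣQ_DR = 91.10 L/s.
With Δt = 1 h = 3600 s, V = ΣQ_DR · Δt = 91.10 × 3600 = 3.28 × 10^5 L.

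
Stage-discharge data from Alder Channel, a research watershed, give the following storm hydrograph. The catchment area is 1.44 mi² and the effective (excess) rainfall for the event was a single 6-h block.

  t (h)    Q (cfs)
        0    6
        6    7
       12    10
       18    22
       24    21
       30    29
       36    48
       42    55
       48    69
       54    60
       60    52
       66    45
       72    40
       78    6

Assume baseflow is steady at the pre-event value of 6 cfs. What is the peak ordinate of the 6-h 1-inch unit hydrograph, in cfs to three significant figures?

U_p ≈ 25.3 cfs

Direct runoff: 0.0, 1.0, 4.0, 16.0, 15.0, 23.0, 42.0, 49.0, 63.0, 54.0, 46.0, 39.0, 34.0, 0.0 cfs; ΣQ_DR = 386.0 cfs, peak = 63.0 cfs.
Runoff depth d = ΣQ_DR·Δt / A = 386.0 × 21600 / (1.44 mi²) = 2.492 in.
The 1-inch UH is the DRH scaled by (1 in)/d, so U_p = 63.0 × 1/2.492 = 25.3 cfs.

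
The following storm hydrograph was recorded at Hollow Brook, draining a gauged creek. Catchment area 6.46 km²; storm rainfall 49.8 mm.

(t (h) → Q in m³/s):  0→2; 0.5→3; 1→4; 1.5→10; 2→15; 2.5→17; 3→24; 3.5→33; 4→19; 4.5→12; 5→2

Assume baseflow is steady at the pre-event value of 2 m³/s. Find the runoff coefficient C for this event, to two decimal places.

ΣQ_DR = 119.0 m³/s; V = ΣQ_DR·Δt = 2.142 × 10^5 m³.
Runoff depth d = V / A = 33.16 mm.
C = d / P = 33.16 / 49.8 = 0.67.

C ≈ 0.67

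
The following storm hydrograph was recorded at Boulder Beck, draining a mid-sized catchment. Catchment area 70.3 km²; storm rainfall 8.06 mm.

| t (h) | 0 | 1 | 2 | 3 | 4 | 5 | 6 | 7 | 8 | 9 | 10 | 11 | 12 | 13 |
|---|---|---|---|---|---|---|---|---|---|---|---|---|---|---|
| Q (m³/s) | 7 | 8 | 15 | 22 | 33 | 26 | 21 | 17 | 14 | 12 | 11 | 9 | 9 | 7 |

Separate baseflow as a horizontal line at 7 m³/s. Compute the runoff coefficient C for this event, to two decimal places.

ΣQ_DR = 113.0 m³/s; V = ΣQ_DR·Δt = 4.068 × 10^5 m³.
Runoff depth d = V / A = 5.787 mm.
C = d / P = 5.787 / 8.06 = 0.72.

C ≈ 0.72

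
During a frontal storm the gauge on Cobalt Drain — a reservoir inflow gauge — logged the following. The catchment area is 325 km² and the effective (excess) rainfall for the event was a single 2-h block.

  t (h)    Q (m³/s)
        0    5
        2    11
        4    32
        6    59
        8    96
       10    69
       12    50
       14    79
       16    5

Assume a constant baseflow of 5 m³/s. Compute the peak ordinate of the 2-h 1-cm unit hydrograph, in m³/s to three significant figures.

Direct runoff: 0.0, 6.0, 27.0, 54.0, 91.0, 64.0, 45.0, 74.0, 0.0 m³/s; ΣQ_DR = 361.0 m³/s, peak = 91.0 m³/s.
Runoff depth d = ΣQ_DR·Δt / A = 361.0 × 7200 / (325 km²) = 7.998 mm.
The 1-cm UH is the DRH scaled by (10 mm)/d, so U_p = 91.0 × 10/7.998 = 114 m³/s.

U_p ≈ 114 m³/s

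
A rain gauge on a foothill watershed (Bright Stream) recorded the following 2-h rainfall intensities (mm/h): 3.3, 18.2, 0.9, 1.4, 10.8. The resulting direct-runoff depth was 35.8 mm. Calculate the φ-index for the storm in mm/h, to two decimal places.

φ ≈ 5.55 mm/h

Only the 2 blocks with intensity above φ contribute runoff: 18.2, 10.8 mm/h.
Σ(I−φ)·Δt = d  ⇒  (18.2+10.8 − 2φ)·2 = 35.8
φ = (29.00 − 35.8/2) / 2 = 5.55 mm/h.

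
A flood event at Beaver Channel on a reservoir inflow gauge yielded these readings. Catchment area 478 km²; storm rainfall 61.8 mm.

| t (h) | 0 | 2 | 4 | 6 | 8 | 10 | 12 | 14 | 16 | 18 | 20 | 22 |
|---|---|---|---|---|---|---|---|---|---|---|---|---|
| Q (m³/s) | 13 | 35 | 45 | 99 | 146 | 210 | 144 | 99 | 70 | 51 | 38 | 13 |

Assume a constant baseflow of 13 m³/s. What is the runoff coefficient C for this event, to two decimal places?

ΣQ_DR = 807.0 m³/s; V = ΣQ_DR·Δt = 5.810 × 10^6 m³.
Runoff depth d = V / A = 12.16 mm.
C = d / P = 12.16 / 61.8 = 0.20.

C ≈ 0.20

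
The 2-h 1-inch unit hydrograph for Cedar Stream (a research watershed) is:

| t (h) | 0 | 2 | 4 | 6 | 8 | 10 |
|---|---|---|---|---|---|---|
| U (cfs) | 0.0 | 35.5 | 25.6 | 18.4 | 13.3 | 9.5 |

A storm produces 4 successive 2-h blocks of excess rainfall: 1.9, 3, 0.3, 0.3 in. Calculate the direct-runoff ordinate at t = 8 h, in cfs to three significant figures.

By discrete convolution, Q_j = Σ (P_i / 1 in) · U_{j−i}.
At t = 8 h (j=4): Q = (1.9/1)·13.3 + (3/1)·18.4 + (0.3/1)·25.6 + (0.3/1)·35.5 = 98.8 cfs.

Q ≈ 98.8 cfs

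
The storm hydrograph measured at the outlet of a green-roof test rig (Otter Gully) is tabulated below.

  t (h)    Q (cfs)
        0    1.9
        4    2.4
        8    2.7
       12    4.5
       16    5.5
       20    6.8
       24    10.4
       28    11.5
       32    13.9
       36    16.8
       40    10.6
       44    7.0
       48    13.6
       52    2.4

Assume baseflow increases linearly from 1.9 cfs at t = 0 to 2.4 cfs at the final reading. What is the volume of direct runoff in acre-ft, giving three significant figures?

V ≈ 26.4 acre-ft

Direct-runoff ordinates (Q − Q_b): 0.00, 0.46, 0.72, 2.48, 3.45, 4.71, 8.27, 9.33, 11.69, 14.55, 8.32, 4.68, 11.24, 0.00 cfs.
ΣQ_DR = 79.90 cfs.
With Δt = 4 h = 14400 s, V = ΣQ_DR · Δt = 79.90 × 14400 = 1.15 × 10^6 ft³ = 26.4 acre-ft.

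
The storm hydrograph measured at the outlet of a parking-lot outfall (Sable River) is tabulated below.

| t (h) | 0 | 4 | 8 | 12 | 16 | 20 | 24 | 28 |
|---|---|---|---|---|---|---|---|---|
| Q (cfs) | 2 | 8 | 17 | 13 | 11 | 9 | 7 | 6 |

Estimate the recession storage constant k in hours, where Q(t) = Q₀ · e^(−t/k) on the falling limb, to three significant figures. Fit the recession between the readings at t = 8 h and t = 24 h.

On the falling limb, Q drops from 17 to 7 cfs between t = 8 h and t = 24 h (Δt = 16 h).
k = −Δt / ln(Q₂/Q₁) = −16 / ln(7/17) = 18.0 h.

k ≈ 18.0 h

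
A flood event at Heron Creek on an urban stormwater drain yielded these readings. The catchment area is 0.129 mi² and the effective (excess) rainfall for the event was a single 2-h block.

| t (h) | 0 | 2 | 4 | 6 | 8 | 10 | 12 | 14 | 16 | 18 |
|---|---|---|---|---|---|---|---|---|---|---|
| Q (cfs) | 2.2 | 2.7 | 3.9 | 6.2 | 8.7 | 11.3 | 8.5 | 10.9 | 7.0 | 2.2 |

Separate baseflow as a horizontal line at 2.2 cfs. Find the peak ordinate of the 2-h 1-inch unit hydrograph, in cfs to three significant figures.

U_p ≈ 9.11 cfs

Direct runoff: 0.0, 0.5, 1.7, 4.0, 6.5, 9.1, 6.3, 8.7, 4.8, 0.0 cfs; ΣQ_DR = 41.60 cfs, peak = 9.1 cfs.
Runoff depth d = ΣQ_DR·Δt / A = 41.60 × 7200 / (0.129 mi²) = 0.9994 in.
The 1-inch UH is the DRH scaled by (1 in)/d, so U_p = 9.1 × 1/0.9994 = 9.11 cfs.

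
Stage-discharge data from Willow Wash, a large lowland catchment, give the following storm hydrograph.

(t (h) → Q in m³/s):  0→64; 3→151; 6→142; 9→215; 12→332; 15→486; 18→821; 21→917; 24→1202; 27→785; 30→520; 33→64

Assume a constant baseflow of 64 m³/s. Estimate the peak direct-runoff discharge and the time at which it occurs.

Q_p = 1138.0 m³/s at t = 24 h

Subtracting baseflow gives direct-runoff ordinates: 0.0, 87.0, 78.0, 151.0, 268.0, 422.0, 757.0, 853.0, 1138.0, 721.0, 456.0, 0.0 m³/s.
The maximum is 1138.0 m³/s, occurring at the reading for t = 24 h.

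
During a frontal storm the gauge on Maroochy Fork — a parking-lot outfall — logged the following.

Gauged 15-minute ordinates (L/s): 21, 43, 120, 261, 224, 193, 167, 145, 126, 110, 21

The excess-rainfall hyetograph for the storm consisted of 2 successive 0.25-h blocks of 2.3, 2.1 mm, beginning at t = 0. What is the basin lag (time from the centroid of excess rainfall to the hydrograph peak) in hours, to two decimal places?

Centroid of excess rainfall: t_c = Σ P_i·t̄_i / ΣP_i = 0.2443 h (block centres at 0.125, 0.375 h).
Hydrograph peak occurs at t = 0.75 h, so basin lag t_L = 0.75 − 0.2443 = 0.51 h.

t_L ≈ 0.51 h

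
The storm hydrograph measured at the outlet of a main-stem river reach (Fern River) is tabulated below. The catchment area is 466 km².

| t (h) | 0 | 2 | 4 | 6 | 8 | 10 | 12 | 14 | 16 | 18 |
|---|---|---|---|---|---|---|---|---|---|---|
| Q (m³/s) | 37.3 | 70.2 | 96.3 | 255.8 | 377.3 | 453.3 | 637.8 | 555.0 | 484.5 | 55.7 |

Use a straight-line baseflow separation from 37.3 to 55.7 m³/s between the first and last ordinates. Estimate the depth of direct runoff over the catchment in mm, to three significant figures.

d ≈ 39.5 mm

Direct runoff: 0.00, 30.86, 54.91, 212.37, 331.82, 405.78, 588.23, 503.39, 430.84, 0.00 m³/s; ΣQ_DR = 2558 m³/s.
V = ΣQ_DR · Δt = 2558 × 7200 s = 1.842 × 10^7 m³.
Over A = 466 km², depth = V / A = 39.5 mm.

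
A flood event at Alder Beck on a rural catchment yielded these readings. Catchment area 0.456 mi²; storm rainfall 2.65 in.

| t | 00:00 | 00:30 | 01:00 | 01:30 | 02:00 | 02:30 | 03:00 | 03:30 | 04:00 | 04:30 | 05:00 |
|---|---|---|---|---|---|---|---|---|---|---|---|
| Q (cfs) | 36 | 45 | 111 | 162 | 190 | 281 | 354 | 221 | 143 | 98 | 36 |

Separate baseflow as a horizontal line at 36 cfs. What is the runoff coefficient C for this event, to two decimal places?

C ≈ 0.82

ΣQ_DR = 1281 cfs; V = ΣQ_DR·Δt = 2.306 × 10^6 ft³.
Runoff depth d = V / A = 2.177 in.
C = d / P = 2.177 / 2.65 = 0.82.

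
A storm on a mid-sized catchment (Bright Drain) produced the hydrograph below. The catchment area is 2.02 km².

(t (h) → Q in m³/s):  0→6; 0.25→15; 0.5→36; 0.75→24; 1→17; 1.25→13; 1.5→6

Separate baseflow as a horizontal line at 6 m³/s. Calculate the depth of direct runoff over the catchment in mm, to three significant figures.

d ≈ 33.4 mm

Direct runoff: 0.0, 9.0, 30.0, 18.0, 11.0, 7.0, 0.0 m³/s; ΣQ_DR = 75.00 m³/s.
V = ΣQ_DR · Δt = 75.00 × 900 s = 67500 m³.
Over A = 2.02 km², depth = V / A = 33.4 mm.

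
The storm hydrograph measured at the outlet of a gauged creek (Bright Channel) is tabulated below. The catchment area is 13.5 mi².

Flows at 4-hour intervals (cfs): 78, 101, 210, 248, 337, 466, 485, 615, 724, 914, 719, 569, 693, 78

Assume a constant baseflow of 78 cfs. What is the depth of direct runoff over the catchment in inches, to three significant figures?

Direct runoff: 0.0, 23.0, 132.0, 170.0, 259.0, 388.0, 407.0, 537.0, 646.0, 836.0, 641.0, 491.0, 615.0, 0.0 cfs; ΣQ_DR = 5145 cfs.
V = ΣQ_DR · Δt = 5145 × 14400 s = 7.409 × 10^7 ft³.
Over A = 13.5 mi², depth = V / A = 2.36 in.

d ≈ 2.36 in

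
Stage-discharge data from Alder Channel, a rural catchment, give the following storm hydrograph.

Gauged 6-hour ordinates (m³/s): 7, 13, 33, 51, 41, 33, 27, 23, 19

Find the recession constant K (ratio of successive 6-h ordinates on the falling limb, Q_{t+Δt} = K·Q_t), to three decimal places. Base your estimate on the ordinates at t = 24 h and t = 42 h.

Using the recession-limb readings at t = 24 h and t = 42 h: Q falls from 41 to 23 m³/s over 3 intervals.
K = (Q₂/Q₁)^(1/3) = (23/41)^(1/3) = 0.825.

K ≈ 0.825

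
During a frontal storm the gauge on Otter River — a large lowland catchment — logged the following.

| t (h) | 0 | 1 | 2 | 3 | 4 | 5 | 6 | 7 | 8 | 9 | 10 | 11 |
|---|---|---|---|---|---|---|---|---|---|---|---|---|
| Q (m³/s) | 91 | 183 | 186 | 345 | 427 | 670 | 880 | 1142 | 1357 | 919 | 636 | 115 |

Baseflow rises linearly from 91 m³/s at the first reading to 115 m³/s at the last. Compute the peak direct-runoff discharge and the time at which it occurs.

Subtracting baseflow gives direct-runoff ordinates: 0.00, 89.82, 90.64, 247.45, 327.27, 568.09, 775.91, 1035.73, 1248.55, 808.36, 523.18, 0.00 m³/s.
The maximum is 1248.55 m³/s, occurring at the reading for t = 8 h.

Q_p = 1248.55 m³/s at t = 8 h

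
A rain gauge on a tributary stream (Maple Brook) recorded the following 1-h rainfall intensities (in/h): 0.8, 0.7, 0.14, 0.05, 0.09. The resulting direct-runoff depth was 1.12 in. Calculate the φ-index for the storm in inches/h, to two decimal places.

φ ≈ 0.19 in/h

Only the 2 blocks with intensity above φ contribute runoff: 0.8, 0.7 in/h.
Σ(I−φ)·Δt = d  ⇒  (0.8+0.7 − 2φ)·1 = 1.12
φ = (1.500 − 1.12/1) / 2 = 0.19 in/h.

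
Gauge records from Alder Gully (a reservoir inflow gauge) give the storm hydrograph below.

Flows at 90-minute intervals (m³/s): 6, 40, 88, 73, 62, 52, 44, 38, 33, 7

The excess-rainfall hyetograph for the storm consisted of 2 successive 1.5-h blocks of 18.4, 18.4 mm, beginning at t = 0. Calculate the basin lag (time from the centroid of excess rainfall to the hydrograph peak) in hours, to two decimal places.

Centroid of excess rainfall: t_c = Σ P_i·t̄_i / ΣP_i = 1.5000 h (block centres at 0.75, 2.25 h).
Hydrograph peak occurs at t = 3 h, so basin lag t_L = 3 − 1.5000 = 1.50 h.

t_L ≈ 1.50 h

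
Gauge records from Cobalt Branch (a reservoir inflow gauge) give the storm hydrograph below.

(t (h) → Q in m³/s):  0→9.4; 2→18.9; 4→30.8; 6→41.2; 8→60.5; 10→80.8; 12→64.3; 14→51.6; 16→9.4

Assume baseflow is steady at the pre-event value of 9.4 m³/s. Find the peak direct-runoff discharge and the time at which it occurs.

Q_p = 71.4 m³/s at t = 10 h

Subtracting baseflow gives direct-runoff ordinates: 0.0, 9.5, 21.4, 31.8, 51.1, 71.4, 54.9, 42.2, 0.0 m³/s.
The maximum is 71.4 m³/s, occurring at the reading for t = 10 h.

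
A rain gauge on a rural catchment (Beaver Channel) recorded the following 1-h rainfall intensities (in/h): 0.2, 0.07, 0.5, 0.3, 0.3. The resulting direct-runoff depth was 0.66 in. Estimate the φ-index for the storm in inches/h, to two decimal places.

Only the 4 blocks with intensity above φ contribute runoff: 0.2, 0.5, 0.3, 0.3 in/h.
Σ(I−φ)·Δt = d  ⇒  (0.2+0.5+0.3+0.3 − 4φ)·1 = 0.66
φ = (1.300 − 0.66/1) / 4 = 0.16 in/h.

φ ≈ 0.16 in/h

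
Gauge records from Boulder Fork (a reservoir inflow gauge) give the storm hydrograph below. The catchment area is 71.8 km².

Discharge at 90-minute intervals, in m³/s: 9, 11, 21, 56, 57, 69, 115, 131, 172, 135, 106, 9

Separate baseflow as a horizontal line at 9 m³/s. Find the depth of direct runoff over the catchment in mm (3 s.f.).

Direct runoff: 0.0, 2.0, 12.0, 47.0, 48.0, 60.0, 106.0, 122.0, 163.0, 126.0, 97.0, 0.0 m³/s; ΣQ_DR = 783.0 m³/s.
V = ΣQ_DR · Δt = 783.0 × 5400 s = 4.228 × 10^6 m³.
Over A = 71.8 km², depth = V / A = 58.9 mm.

d ≈ 58.9 mm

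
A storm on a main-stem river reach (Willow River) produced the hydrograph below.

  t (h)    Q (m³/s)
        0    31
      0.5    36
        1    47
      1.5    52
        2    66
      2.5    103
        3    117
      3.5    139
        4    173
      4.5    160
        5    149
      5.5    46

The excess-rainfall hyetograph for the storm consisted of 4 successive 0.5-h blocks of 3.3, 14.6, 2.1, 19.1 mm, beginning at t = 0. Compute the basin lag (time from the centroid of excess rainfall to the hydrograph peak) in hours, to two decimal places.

t_L ≈ 2.78 h

Centroid of excess rainfall: t_c = Σ P_i·t̄_i / ΣP_i = 1.2231 h (block centres at 0.25, 0.75, 1.25, 1.75 h).
Hydrograph peak occurs at t = 4 h, so basin lag t_L = 4 − 1.2231 = 2.78 h.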